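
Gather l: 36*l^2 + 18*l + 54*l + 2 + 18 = 36*l^2 + 72*l + 20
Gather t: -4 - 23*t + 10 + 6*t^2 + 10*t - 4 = 6*t^2 - 13*t + 2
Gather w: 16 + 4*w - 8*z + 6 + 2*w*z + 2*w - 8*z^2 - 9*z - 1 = w*(2*z + 6) - 8*z^2 - 17*z + 21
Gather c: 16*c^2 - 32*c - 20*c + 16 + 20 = 16*c^2 - 52*c + 36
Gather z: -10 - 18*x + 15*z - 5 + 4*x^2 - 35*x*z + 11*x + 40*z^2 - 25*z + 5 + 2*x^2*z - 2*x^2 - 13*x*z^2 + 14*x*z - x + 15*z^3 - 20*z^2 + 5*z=2*x^2 - 8*x + 15*z^3 + z^2*(20 - 13*x) + z*(2*x^2 - 21*x - 5) - 10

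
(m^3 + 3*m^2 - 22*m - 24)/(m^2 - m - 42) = (m^2 - 3*m - 4)/(m - 7)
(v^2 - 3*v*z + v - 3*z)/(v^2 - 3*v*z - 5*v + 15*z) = (v + 1)/(v - 5)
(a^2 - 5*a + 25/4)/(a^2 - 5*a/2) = (a - 5/2)/a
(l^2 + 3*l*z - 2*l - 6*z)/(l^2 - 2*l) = (l + 3*z)/l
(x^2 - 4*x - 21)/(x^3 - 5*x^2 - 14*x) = (x + 3)/(x*(x + 2))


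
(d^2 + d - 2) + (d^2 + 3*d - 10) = 2*d^2 + 4*d - 12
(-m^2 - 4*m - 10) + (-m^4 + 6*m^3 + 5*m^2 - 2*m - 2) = -m^4 + 6*m^3 + 4*m^2 - 6*m - 12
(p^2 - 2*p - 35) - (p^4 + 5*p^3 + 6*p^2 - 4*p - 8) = -p^4 - 5*p^3 - 5*p^2 + 2*p - 27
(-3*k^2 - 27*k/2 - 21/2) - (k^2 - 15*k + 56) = -4*k^2 + 3*k/2 - 133/2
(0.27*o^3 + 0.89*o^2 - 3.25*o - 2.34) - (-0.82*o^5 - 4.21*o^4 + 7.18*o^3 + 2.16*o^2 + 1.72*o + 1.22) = 0.82*o^5 + 4.21*o^4 - 6.91*o^3 - 1.27*o^2 - 4.97*o - 3.56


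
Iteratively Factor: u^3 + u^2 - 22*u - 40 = (u + 4)*(u^2 - 3*u - 10) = (u - 5)*(u + 4)*(u + 2)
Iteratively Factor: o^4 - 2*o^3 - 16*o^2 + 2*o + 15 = (o - 5)*(o^3 + 3*o^2 - o - 3) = (o - 5)*(o + 3)*(o^2 - 1) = (o - 5)*(o - 1)*(o + 3)*(o + 1)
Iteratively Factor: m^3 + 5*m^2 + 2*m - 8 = (m + 2)*(m^2 + 3*m - 4) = (m - 1)*(m + 2)*(m + 4)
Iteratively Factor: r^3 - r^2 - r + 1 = (r - 1)*(r^2 - 1) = (r - 1)^2*(r + 1)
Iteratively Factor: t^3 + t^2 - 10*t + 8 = (t - 1)*(t^2 + 2*t - 8) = (t - 1)*(t + 4)*(t - 2)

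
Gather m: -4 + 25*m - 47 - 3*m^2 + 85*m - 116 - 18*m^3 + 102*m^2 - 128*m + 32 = -18*m^3 + 99*m^2 - 18*m - 135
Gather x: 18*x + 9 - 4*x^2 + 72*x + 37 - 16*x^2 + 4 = -20*x^2 + 90*x + 50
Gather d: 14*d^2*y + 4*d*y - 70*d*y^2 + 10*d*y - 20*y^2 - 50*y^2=14*d^2*y + d*(-70*y^2 + 14*y) - 70*y^2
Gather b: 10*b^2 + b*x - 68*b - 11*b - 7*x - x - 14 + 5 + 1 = 10*b^2 + b*(x - 79) - 8*x - 8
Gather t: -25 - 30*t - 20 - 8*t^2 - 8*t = -8*t^2 - 38*t - 45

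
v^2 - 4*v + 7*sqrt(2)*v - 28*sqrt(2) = (v - 4)*(v + 7*sqrt(2))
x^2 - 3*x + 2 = (x - 2)*(x - 1)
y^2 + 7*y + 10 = (y + 2)*(y + 5)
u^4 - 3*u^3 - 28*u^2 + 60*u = u*(u - 6)*(u - 2)*(u + 5)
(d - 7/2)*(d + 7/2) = d^2 - 49/4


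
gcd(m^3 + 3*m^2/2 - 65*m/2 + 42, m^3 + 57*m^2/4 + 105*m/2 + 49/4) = m + 7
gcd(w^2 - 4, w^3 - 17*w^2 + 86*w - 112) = w - 2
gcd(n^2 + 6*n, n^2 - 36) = n + 6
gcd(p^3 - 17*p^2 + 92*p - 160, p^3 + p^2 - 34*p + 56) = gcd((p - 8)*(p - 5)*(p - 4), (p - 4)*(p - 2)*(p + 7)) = p - 4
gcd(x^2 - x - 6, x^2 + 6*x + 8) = x + 2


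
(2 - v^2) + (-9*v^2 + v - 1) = -10*v^2 + v + 1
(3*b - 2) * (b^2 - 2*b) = 3*b^3 - 8*b^2 + 4*b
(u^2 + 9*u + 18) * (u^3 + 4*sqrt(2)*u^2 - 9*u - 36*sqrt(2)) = u^5 + 4*sqrt(2)*u^4 + 9*u^4 + 9*u^3 + 36*sqrt(2)*u^3 - 81*u^2 + 36*sqrt(2)*u^2 - 324*sqrt(2)*u - 162*u - 648*sqrt(2)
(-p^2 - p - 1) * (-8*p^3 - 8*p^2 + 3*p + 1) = 8*p^5 + 16*p^4 + 13*p^3 + 4*p^2 - 4*p - 1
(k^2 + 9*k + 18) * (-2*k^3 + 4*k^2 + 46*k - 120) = -2*k^5 - 14*k^4 + 46*k^3 + 366*k^2 - 252*k - 2160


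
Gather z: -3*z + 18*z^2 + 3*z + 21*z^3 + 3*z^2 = 21*z^3 + 21*z^2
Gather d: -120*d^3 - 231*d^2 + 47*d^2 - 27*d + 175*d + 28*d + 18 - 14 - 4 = -120*d^3 - 184*d^2 + 176*d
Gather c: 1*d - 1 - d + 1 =0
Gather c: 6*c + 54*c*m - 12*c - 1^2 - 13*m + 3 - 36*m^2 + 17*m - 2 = c*(54*m - 6) - 36*m^2 + 4*m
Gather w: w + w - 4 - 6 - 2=2*w - 12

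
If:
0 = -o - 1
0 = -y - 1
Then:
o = -1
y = -1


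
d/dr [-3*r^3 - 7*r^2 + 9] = r*(-9*r - 14)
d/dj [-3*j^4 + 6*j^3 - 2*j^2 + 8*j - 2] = -12*j^3 + 18*j^2 - 4*j + 8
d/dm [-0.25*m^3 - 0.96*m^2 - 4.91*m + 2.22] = -0.75*m^2 - 1.92*m - 4.91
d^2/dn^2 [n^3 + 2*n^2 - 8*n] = 6*n + 4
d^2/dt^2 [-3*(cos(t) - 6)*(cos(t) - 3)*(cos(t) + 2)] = 9*cos(t)/4 - 42*cos(2*t) + 27*cos(3*t)/4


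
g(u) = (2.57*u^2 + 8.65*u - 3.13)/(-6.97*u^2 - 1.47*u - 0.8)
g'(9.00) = 0.01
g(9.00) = -0.49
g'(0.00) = -18.00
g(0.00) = 3.91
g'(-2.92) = 0.19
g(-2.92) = 0.12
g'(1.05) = 0.01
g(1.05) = -0.88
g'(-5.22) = 0.05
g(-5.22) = -0.12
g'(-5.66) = 0.04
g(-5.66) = -0.14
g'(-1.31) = 1.26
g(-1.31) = 0.93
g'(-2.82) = 0.21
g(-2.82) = 0.14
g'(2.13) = 0.11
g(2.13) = -0.76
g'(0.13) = -13.64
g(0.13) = 1.77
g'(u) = (5.14*u + 8.65)/(-6.97*u^2 - 1.47*u - 0.8) + (13.94*u + 1.47)*(2.57*u^2 + 8.65*u - 3.13)/(-6.97*u^2 - 1.47*u - 0.8)^2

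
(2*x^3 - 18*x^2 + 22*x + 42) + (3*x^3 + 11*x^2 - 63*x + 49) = 5*x^3 - 7*x^2 - 41*x + 91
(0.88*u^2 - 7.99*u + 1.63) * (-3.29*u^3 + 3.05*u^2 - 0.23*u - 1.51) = -2.8952*u^5 + 28.9711*u^4 - 29.9346*u^3 + 5.4804*u^2 + 11.69*u - 2.4613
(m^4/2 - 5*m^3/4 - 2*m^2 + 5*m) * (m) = m^5/2 - 5*m^4/4 - 2*m^3 + 5*m^2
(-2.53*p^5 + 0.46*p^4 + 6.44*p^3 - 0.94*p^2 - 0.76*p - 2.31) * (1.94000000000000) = -4.9082*p^5 + 0.8924*p^4 + 12.4936*p^3 - 1.8236*p^2 - 1.4744*p - 4.4814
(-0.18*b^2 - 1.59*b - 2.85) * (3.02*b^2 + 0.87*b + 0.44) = -0.5436*b^4 - 4.9584*b^3 - 10.0695*b^2 - 3.1791*b - 1.254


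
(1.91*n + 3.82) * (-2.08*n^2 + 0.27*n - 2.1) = -3.9728*n^3 - 7.4299*n^2 - 2.9796*n - 8.022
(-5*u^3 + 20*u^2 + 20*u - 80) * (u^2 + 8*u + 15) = -5*u^5 - 20*u^4 + 105*u^3 + 380*u^2 - 340*u - 1200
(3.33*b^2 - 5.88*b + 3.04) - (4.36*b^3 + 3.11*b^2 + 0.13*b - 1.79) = -4.36*b^3 + 0.22*b^2 - 6.01*b + 4.83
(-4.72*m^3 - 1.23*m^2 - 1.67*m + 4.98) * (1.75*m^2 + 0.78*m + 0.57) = -8.26*m^5 - 5.8341*m^4 - 6.5723*m^3 + 6.7113*m^2 + 2.9325*m + 2.8386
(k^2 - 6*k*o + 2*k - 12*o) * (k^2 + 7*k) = k^4 - 6*k^3*o + 9*k^3 - 54*k^2*o + 14*k^2 - 84*k*o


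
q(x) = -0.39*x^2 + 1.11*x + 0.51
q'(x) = 1.11 - 0.78*x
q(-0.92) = -0.84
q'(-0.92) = 1.83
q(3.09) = 0.22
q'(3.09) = -1.30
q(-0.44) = -0.05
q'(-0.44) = 1.45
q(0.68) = 1.08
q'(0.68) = 0.58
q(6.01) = -6.91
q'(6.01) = -3.58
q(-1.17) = -1.32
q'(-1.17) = 2.02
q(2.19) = 1.07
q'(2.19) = -0.60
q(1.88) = 1.22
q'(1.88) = -0.36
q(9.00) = -21.09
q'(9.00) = -5.91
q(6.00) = -6.87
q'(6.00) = -3.57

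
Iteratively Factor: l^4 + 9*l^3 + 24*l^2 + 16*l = (l)*(l^3 + 9*l^2 + 24*l + 16) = l*(l + 1)*(l^2 + 8*l + 16) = l*(l + 1)*(l + 4)*(l + 4)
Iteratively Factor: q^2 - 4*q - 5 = (q - 5)*(q + 1)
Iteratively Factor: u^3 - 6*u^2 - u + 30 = (u + 2)*(u^2 - 8*u + 15) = (u - 3)*(u + 2)*(u - 5)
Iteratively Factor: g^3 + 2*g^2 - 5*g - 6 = (g - 2)*(g^2 + 4*g + 3) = (g - 2)*(g + 3)*(g + 1)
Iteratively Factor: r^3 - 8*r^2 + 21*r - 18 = (r - 3)*(r^2 - 5*r + 6) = (r - 3)*(r - 2)*(r - 3)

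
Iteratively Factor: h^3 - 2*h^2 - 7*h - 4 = (h + 1)*(h^2 - 3*h - 4) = (h + 1)^2*(h - 4)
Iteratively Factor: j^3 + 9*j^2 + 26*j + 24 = (j + 4)*(j^2 + 5*j + 6) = (j + 3)*(j + 4)*(j + 2)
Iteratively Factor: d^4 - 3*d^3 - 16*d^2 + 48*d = (d - 3)*(d^3 - 16*d) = (d - 4)*(d - 3)*(d^2 + 4*d) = d*(d - 4)*(d - 3)*(d + 4)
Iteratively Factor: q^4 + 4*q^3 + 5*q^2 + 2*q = (q + 1)*(q^3 + 3*q^2 + 2*q) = q*(q + 1)*(q^2 + 3*q + 2) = q*(q + 1)^2*(q + 2)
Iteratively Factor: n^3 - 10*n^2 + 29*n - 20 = (n - 1)*(n^2 - 9*n + 20) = (n - 5)*(n - 1)*(n - 4)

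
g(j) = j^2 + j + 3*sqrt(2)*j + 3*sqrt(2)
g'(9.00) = 23.24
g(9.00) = 132.43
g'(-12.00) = -18.76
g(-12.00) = 85.33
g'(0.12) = 5.48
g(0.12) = 4.89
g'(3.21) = 11.66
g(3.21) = 31.38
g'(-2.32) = 0.60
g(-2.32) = -2.54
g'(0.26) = 5.76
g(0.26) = 5.67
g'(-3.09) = -0.94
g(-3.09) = -2.41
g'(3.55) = 12.34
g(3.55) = 35.46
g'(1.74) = 8.72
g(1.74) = 16.39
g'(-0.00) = 5.24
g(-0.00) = 4.24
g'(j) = 2*j + 1 + 3*sqrt(2)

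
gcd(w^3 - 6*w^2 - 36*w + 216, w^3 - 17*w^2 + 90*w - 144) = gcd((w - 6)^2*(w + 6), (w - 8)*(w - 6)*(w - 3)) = w - 6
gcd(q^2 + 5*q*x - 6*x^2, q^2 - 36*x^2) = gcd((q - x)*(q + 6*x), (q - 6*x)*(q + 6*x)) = q + 6*x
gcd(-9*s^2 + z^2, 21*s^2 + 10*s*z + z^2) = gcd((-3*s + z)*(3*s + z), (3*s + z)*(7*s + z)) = 3*s + z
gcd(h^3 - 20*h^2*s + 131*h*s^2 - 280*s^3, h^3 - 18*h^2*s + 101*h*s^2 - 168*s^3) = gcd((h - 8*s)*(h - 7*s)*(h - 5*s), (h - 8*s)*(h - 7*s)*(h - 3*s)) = h^2 - 15*h*s + 56*s^2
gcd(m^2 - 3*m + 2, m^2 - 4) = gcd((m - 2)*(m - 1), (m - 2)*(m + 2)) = m - 2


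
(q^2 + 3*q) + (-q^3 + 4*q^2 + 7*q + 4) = -q^3 + 5*q^2 + 10*q + 4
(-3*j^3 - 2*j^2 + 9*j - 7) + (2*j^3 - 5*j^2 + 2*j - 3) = -j^3 - 7*j^2 + 11*j - 10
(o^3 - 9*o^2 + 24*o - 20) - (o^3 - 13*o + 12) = -9*o^2 + 37*o - 32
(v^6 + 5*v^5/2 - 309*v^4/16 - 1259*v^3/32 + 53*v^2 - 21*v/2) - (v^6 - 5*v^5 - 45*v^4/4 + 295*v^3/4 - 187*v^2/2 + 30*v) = 15*v^5/2 - 129*v^4/16 - 3619*v^3/32 + 293*v^2/2 - 81*v/2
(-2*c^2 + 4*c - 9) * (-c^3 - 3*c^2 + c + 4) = 2*c^5 + 2*c^4 - 5*c^3 + 23*c^2 + 7*c - 36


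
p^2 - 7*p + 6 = (p - 6)*(p - 1)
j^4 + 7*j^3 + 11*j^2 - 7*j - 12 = (j - 1)*(j + 1)*(j + 3)*(j + 4)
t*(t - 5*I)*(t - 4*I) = t^3 - 9*I*t^2 - 20*t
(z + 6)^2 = z^2 + 12*z + 36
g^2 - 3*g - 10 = (g - 5)*(g + 2)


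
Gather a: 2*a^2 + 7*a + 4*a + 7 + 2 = 2*a^2 + 11*a + 9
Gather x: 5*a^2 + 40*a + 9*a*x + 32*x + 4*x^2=5*a^2 + 40*a + 4*x^2 + x*(9*a + 32)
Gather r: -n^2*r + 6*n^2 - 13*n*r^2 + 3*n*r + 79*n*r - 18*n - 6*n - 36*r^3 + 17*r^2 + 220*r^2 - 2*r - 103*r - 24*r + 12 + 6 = 6*n^2 - 24*n - 36*r^3 + r^2*(237 - 13*n) + r*(-n^2 + 82*n - 129) + 18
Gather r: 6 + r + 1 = r + 7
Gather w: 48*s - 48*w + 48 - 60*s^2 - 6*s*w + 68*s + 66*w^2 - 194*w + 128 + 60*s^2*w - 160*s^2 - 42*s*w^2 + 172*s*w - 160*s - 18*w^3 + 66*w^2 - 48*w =-220*s^2 - 44*s - 18*w^3 + w^2*(132 - 42*s) + w*(60*s^2 + 166*s - 290) + 176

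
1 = 1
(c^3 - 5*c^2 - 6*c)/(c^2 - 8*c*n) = (c^2 - 5*c - 6)/(c - 8*n)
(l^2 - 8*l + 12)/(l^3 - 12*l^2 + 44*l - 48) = 1/(l - 4)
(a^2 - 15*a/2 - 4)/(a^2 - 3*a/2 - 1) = (a - 8)/(a - 2)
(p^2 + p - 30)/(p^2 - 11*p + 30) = (p + 6)/(p - 6)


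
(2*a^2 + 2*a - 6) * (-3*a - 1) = -6*a^3 - 8*a^2 + 16*a + 6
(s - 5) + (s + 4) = 2*s - 1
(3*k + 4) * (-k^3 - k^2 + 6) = -3*k^4 - 7*k^3 - 4*k^2 + 18*k + 24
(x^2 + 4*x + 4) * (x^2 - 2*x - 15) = x^4 + 2*x^3 - 19*x^2 - 68*x - 60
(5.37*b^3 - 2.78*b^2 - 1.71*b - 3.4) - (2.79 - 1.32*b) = 5.37*b^3 - 2.78*b^2 - 0.39*b - 6.19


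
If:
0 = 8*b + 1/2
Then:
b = -1/16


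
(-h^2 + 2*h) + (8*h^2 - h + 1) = 7*h^2 + h + 1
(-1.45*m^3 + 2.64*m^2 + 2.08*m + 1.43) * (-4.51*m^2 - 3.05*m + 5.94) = 6.5395*m^5 - 7.4839*m^4 - 26.0458*m^3 + 2.8883*m^2 + 7.9937*m + 8.4942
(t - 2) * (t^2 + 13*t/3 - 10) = t^3 + 7*t^2/3 - 56*t/3 + 20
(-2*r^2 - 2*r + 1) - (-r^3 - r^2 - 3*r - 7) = r^3 - r^2 + r + 8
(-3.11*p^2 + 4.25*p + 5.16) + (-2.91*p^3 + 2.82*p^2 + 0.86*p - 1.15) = -2.91*p^3 - 0.29*p^2 + 5.11*p + 4.01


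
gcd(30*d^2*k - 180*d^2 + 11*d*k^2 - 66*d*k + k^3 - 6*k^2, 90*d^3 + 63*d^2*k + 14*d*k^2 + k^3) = 30*d^2 + 11*d*k + k^2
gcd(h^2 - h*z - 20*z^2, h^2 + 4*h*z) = h + 4*z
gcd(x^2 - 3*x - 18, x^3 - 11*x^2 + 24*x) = 1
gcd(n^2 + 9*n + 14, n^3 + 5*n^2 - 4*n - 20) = n + 2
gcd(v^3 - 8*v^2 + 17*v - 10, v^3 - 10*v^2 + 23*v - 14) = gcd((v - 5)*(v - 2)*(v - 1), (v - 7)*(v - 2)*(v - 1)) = v^2 - 3*v + 2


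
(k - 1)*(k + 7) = k^2 + 6*k - 7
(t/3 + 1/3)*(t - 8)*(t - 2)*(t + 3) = t^4/3 - 2*t^3 - 7*t^2 + 34*t/3 + 16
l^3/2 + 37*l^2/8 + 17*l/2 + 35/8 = (l/2 + 1/2)*(l + 5/4)*(l + 7)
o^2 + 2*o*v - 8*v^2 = (o - 2*v)*(o + 4*v)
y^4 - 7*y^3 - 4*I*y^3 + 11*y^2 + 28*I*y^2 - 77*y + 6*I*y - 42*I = (y - 7)*(y - 6*I)*(y + I)^2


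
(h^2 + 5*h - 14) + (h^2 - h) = 2*h^2 + 4*h - 14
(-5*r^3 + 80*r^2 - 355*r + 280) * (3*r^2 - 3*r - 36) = -15*r^5 + 255*r^4 - 1125*r^3 - 975*r^2 + 11940*r - 10080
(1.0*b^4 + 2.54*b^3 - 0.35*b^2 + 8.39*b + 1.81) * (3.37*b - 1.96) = 3.37*b^5 + 6.5998*b^4 - 6.1579*b^3 + 28.9603*b^2 - 10.3447*b - 3.5476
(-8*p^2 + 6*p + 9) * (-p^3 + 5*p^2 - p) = 8*p^5 - 46*p^4 + 29*p^3 + 39*p^2 - 9*p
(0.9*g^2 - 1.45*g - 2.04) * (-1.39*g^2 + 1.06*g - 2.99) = -1.251*g^4 + 2.9695*g^3 - 1.3924*g^2 + 2.1731*g + 6.0996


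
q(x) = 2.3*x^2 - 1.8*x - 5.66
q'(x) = 4.6*x - 1.8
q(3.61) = 17.82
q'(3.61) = 14.81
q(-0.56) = -3.93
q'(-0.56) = -4.38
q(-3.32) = 25.67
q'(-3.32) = -17.07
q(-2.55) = 13.89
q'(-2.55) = -13.53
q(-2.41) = 12.04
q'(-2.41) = -12.89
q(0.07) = -5.77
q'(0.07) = -1.48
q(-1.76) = 4.63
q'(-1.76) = -9.90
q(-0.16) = -5.31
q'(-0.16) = -2.54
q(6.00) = 66.34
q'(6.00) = 25.80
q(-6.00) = 87.94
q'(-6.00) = -29.40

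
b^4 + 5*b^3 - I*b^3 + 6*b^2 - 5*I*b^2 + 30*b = b*(b + 5)*(b - 3*I)*(b + 2*I)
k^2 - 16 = (k - 4)*(k + 4)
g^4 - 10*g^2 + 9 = (g - 3)*(g - 1)*(g + 1)*(g + 3)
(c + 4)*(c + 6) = c^2 + 10*c + 24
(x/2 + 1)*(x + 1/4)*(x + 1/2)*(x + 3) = x^4/2 + 23*x^3/8 + 79*x^2/16 + 41*x/16 + 3/8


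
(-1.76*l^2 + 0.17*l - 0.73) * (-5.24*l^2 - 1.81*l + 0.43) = 9.2224*l^4 + 2.2948*l^3 + 2.7607*l^2 + 1.3944*l - 0.3139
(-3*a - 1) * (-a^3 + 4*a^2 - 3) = 3*a^4 - 11*a^3 - 4*a^2 + 9*a + 3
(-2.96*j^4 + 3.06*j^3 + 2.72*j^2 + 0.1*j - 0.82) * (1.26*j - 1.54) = -3.7296*j^5 + 8.414*j^4 - 1.2852*j^3 - 4.0628*j^2 - 1.1872*j + 1.2628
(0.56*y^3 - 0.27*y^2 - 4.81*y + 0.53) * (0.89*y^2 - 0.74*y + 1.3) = 0.4984*y^5 - 0.6547*y^4 - 3.3531*y^3 + 3.6801*y^2 - 6.6452*y + 0.689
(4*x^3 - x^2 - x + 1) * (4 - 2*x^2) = -8*x^5 + 2*x^4 + 18*x^3 - 6*x^2 - 4*x + 4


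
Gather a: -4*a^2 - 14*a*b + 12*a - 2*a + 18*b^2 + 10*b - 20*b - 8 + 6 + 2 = -4*a^2 + a*(10 - 14*b) + 18*b^2 - 10*b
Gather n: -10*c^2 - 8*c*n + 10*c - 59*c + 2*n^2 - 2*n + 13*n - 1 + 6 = -10*c^2 - 49*c + 2*n^2 + n*(11 - 8*c) + 5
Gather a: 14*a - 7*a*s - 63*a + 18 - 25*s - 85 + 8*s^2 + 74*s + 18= a*(-7*s - 49) + 8*s^2 + 49*s - 49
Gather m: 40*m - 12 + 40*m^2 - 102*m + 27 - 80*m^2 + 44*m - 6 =-40*m^2 - 18*m + 9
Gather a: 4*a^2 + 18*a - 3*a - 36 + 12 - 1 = 4*a^2 + 15*a - 25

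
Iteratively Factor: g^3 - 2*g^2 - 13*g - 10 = (g + 2)*(g^2 - 4*g - 5) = (g + 1)*(g + 2)*(g - 5)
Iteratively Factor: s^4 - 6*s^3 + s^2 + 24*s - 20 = (s - 5)*(s^3 - s^2 - 4*s + 4) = (s - 5)*(s + 2)*(s^2 - 3*s + 2) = (s - 5)*(s - 2)*(s + 2)*(s - 1)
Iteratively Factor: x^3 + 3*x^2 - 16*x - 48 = (x - 4)*(x^2 + 7*x + 12) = (x - 4)*(x + 4)*(x + 3)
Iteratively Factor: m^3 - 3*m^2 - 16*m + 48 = (m - 4)*(m^2 + m - 12) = (m - 4)*(m + 4)*(m - 3)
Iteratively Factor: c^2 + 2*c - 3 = (c + 3)*(c - 1)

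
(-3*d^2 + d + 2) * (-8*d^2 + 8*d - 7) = 24*d^4 - 32*d^3 + 13*d^2 + 9*d - 14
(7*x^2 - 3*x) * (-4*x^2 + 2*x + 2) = -28*x^4 + 26*x^3 + 8*x^2 - 6*x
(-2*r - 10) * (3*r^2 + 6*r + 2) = -6*r^3 - 42*r^2 - 64*r - 20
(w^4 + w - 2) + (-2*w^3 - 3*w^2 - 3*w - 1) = w^4 - 2*w^3 - 3*w^2 - 2*w - 3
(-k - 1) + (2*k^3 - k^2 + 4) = 2*k^3 - k^2 - k + 3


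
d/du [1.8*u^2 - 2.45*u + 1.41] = 3.6*u - 2.45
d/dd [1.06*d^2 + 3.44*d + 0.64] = 2.12*d + 3.44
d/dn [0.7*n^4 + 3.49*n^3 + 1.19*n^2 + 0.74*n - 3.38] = 2.8*n^3 + 10.47*n^2 + 2.38*n + 0.74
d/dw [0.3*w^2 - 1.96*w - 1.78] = 0.6*w - 1.96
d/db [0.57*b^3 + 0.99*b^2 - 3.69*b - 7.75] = 1.71*b^2 + 1.98*b - 3.69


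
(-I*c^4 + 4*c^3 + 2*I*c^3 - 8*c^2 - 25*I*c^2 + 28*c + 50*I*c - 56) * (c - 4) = -I*c^5 + 4*c^4 + 6*I*c^4 - 24*c^3 - 33*I*c^3 + 60*c^2 + 150*I*c^2 - 168*c - 200*I*c + 224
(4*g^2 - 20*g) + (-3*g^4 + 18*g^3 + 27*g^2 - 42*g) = -3*g^4 + 18*g^3 + 31*g^2 - 62*g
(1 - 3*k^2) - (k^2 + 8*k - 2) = -4*k^2 - 8*k + 3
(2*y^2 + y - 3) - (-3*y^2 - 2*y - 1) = 5*y^2 + 3*y - 2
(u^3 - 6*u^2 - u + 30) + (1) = u^3 - 6*u^2 - u + 31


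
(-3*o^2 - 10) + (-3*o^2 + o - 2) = -6*o^2 + o - 12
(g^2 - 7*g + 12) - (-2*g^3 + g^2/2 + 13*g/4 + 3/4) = 2*g^3 + g^2/2 - 41*g/4 + 45/4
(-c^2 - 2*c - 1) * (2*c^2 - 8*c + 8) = -2*c^4 + 4*c^3 + 6*c^2 - 8*c - 8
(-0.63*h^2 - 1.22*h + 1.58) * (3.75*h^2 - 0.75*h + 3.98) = -2.3625*h^4 - 4.1025*h^3 + 4.3326*h^2 - 6.0406*h + 6.2884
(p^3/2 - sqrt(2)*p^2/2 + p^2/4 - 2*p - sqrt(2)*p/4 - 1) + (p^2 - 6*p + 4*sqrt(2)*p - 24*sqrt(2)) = p^3/2 - sqrt(2)*p^2/2 + 5*p^2/4 - 8*p + 15*sqrt(2)*p/4 - 24*sqrt(2) - 1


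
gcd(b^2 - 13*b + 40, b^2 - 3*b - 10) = b - 5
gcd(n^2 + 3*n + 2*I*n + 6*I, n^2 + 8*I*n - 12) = n + 2*I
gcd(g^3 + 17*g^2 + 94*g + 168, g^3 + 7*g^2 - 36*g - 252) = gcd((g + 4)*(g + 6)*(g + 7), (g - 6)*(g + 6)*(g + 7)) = g^2 + 13*g + 42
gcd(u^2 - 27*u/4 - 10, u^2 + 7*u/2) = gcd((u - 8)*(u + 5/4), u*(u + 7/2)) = 1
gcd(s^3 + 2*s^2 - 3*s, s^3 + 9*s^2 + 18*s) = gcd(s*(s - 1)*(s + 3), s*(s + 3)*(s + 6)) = s^2 + 3*s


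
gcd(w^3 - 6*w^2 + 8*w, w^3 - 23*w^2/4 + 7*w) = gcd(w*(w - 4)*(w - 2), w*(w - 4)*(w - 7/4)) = w^2 - 4*w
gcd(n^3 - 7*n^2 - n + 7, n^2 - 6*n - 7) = n^2 - 6*n - 7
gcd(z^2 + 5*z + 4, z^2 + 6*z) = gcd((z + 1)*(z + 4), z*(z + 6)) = 1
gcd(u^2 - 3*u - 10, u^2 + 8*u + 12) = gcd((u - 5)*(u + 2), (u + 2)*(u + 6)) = u + 2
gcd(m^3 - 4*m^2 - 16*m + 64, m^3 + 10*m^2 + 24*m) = m + 4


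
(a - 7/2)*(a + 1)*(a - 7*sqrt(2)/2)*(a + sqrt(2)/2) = a^4 - 3*sqrt(2)*a^3 - 5*a^3/2 - 7*a^2 + 15*sqrt(2)*a^2/2 + 35*a/4 + 21*sqrt(2)*a/2 + 49/4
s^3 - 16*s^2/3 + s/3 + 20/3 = (s - 5)*(s - 4/3)*(s + 1)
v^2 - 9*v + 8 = (v - 8)*(v - 1)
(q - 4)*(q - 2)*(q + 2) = q^3 - 4*q^2 - 4*q + 16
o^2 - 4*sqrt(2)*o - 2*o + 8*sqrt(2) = (o - 2)*(o - 4*sqrt(2))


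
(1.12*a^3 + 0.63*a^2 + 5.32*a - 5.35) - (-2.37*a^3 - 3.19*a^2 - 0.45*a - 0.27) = 3.49*a^3 + 3.82*a^2 + 5.77*a - 5.08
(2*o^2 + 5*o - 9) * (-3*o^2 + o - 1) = -6*o^4 - 13*o^3 + 30*o^2 - 14*o + 9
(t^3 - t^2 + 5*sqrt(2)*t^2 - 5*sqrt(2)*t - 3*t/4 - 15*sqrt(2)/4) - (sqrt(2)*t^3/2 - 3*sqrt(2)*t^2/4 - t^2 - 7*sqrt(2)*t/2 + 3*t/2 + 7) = -sqrt(2)*t^3/2 + t^3 + 23*sqrt(2)*t^2/4 - 9*t/4 - 3*sqrt(2)*t/2 - 7 - 15*sqrt(2)/4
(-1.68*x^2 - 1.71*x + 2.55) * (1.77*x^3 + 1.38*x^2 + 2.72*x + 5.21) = -2.9736*x^5 - 5.3451*x^4 - 2.4159*x^3 - 9.885*x^2 - 1.9731*x + 13.2855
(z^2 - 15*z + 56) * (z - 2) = z^3 - 17*z^2 + 86*z - 112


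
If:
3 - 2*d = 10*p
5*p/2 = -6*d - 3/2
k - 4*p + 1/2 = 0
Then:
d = -9/22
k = 113/110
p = 21/55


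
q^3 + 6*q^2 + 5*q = q*(q + 1)*(q + 5)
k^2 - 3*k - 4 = (k - 4)*(k + 1)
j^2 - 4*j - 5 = (j - 5)*(j + 1)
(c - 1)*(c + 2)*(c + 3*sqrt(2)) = c^3 + c^2 + 3*sqrt(2)*c^2 - 2*c + 3*sqrt(2)*c - 6*sqrt(2)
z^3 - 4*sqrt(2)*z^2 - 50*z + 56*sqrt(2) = (z - 7*sqrt(2))*(z - sqrt(2))*(z + 4*sqrt(2))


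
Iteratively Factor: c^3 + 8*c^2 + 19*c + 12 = (c + 3)*(c^2 + 5*c + 4) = (c + 3)*(c + 4)*(c + 1)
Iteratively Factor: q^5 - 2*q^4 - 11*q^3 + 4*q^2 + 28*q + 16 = (q - 4)*(q^4 + 2*q^3 - 3*q^2 - 8*q - 4) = (q - 4)*(q + 1)*(q^3 + q^2 - 4*q - 4) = (q - 4)*(q + 1)*(q + 2)*(q^2 - q - 2) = (q - 4)*(q + 1)^2*(q + 2)*(q - 2)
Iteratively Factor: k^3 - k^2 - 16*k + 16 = (k - 1)*(k^2 - 16) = (k - 4)*(k - 1)*(k + 4)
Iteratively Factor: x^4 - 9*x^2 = (x)*(x^3 - 9*x) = x^2*(x^2 - 9) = x^2*(x + 3)*(x - 3)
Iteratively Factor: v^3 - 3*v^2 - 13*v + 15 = (v + 3)*(v^2 - 6*v + 5) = (v - 5)*(v + 3)*(v - 1)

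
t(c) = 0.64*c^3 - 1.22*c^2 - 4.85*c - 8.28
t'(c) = 1.92*c^2 - 2.44*c - 4.85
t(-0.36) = -6.72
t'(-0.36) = -3.72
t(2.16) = -18.00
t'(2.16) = -1.16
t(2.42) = -18.09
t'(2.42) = 0.49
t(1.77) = -17.14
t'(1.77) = -3.15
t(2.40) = -18.10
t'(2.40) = 0.35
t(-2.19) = -10.23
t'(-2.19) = 9.70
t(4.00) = -6.24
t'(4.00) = 16.11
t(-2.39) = -12.39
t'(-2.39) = 11.95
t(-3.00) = -21.99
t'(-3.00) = 19.75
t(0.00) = -8.28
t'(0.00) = -4.85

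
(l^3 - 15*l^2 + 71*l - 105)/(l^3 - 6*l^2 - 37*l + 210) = (l - 3)/(l + 6)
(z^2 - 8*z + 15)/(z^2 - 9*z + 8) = (z^2 - 8*z + 15)/(z^2 - 9*z + 8)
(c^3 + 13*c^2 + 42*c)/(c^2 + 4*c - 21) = c*(c + 6)/(c - 3)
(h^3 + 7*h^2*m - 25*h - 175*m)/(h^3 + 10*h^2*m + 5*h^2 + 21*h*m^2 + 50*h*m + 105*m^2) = (h - 5)/(h + 3*m)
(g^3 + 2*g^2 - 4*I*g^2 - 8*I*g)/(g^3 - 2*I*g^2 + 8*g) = (g + 2)/(g + 2*I)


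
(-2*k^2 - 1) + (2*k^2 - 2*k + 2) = 1 - 2*k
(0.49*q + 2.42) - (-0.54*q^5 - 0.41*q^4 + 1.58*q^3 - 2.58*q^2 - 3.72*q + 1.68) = 0.54*q^5 + 0.41*q^4 - 1.58*q^3 + 2.58*q^2 + 4.21*q + 0.74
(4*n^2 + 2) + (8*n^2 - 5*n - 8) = 12*n^2 - 5*n - 6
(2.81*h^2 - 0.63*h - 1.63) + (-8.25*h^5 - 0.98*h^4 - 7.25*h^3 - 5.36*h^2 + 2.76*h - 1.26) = -8.25*h^5 - 0.98*h^4 - 7.25*h^3 - 2.55*h^2 + 2.13*h - 2.89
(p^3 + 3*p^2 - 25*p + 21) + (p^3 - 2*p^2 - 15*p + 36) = 2*p^3 + p^2 - 40*p + 57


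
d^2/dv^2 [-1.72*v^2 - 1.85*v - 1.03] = -3.44000000000000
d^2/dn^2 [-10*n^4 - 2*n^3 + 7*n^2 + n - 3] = -120*n^2 - 12*n + 14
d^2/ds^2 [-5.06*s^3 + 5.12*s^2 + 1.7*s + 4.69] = 10.24 - 30.36*s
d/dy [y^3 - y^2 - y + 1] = 3*y^2 - 2*y - 1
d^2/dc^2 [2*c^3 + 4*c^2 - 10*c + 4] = 12*c + 8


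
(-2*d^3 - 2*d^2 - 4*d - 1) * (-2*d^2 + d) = 4*d^5 + 2*d^4 + 6*d^3 - 2*d^2 - d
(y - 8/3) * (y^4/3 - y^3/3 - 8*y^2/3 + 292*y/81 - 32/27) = y^5/3 - 11*y^4/9 - 16*y^3/9 + 868*y^2/81 - 2624*y/243 + 256/81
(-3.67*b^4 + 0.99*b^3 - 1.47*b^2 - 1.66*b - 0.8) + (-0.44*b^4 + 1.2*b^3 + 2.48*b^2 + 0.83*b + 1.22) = -4.11*b^4 + 2.19*b^3 + 1.01*b^2 - 0.83*b + 0.42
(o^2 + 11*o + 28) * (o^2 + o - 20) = o^4 + 12*o^3 + 19*o^2 - 192*o - 560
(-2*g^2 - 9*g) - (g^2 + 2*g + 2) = -3*g^2 - 11*g - 2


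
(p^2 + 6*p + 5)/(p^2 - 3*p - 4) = (p + 5)/(p - 4)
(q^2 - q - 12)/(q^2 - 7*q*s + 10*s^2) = (q^2 - q - 12)/(q^2 - 7*q*s + 10*s^2)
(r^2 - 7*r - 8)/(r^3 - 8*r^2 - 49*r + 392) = (r + 1)/(r^2 - 49)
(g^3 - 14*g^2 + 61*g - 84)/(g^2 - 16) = (g^2 - 10*g + 21)/(g + 4)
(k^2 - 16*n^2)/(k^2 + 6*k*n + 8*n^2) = (k - 4*n)/(k + 2*n)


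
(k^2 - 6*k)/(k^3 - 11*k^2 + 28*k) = (k - 6)/(k^2 - 11*k + 28)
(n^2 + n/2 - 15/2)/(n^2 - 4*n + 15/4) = 2*(n + 3)/(2*n - 3)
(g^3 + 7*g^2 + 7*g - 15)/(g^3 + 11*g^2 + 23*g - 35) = (g + 3)/(g + 7)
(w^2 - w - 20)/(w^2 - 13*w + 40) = (w + 4)/(w - 8)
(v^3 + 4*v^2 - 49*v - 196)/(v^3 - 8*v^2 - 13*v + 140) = (v + 7)/(v - 5)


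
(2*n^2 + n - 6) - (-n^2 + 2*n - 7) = 3*n^2 - n + 1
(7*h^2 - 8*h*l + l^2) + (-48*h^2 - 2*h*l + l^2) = -41*h^2 - 10*h*l + 2*l^2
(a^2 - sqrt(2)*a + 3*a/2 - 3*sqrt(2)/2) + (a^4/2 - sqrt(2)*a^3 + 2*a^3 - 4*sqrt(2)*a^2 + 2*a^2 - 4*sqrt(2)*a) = a^4/2 - sqrt(2)*a^3 + 2*a^3 - 4*sqrt(2)*a^2 + 3*a^2 - 5*sqrt(2)*a + 3*a/2 - 3*sqrt(2)/2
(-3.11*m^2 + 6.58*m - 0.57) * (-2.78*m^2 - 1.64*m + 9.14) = 8.6458*m^4 - 13.192*m^3 - 37.632*m^2 + 61.076*m - 5.2098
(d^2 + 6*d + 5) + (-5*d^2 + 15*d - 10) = -4*d^2 + 21*d - 5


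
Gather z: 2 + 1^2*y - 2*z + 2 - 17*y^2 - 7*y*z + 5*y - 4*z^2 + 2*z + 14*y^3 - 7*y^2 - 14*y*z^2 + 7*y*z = 14*y^3 - 24*y^2 + 6*y + z^2*(-14*y - 4) + 4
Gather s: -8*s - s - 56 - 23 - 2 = -9*s - 81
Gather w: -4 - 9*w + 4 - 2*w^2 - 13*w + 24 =-2*w^2 - 22*w + 24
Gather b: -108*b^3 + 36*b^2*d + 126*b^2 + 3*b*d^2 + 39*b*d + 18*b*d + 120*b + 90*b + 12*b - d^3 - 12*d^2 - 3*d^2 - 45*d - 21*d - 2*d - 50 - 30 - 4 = -108*b^3 + b^2*(36*d + 126) + b*(3*d^2 + 57*d + 222) - d^3 - 15*d^2 - 68*d - 84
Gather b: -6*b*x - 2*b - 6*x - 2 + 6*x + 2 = b*(-6*x - 2)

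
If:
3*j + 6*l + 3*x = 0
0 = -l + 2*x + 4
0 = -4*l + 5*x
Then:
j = 56/3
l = -20/3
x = -16/3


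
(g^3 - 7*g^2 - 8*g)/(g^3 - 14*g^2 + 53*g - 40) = g*(g + 1)/(g^2 - 6*g + 5)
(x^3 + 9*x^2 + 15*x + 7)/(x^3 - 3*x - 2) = (x + 7)/(x - 2)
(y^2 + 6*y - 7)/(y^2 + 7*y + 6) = (y^2 + 6*y - 7)/(y^2 + 7*y + 6)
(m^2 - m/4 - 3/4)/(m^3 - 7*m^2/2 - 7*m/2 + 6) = (4*m + 3)/(2*(2*m^2 - 5*m - 12))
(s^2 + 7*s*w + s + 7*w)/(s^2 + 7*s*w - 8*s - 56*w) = (s + 1)/(s - 8)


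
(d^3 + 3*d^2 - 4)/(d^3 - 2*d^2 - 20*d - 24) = (d - 1)/(d - 6)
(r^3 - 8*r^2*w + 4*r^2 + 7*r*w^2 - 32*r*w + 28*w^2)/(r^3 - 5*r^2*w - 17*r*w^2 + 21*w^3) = (r + 4)/(r + 3*w)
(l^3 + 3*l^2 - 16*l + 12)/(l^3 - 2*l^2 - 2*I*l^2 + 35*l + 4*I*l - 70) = (l^2 + 5*l - 6)/(l^2 - 2*I*l + 35)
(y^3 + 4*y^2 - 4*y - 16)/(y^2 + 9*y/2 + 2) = 2*(y^2 - 4)/(2*y + 1)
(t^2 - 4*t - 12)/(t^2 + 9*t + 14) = (t - 6)/(t + 7)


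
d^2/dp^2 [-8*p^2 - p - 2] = -16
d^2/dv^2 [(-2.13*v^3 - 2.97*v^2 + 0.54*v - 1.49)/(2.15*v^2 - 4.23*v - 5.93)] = (2.8421709430404e-14*v^5 - 2.8421709430404e-14*v^4 - 179.565654*v^3 - 589.093482*v^2 - 326.794212*v - 327.28447)/(9.938375*v^6 - 58.659525*v^5 + 33.17493*v^4 + 247.895343*v^3 - 91.5010860000001*v^2 - 446.242581*v - 208.527857)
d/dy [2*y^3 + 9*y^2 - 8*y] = 6*y^2 + 18*y - 8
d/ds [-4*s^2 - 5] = -8*s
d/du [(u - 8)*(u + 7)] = 2*u - 1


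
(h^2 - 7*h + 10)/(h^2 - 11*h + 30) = (h - 2)/(h - 6)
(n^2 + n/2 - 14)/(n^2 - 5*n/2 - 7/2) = (n + 4)/(n + 1)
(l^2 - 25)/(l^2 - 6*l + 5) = (l + 5)/(l - 1)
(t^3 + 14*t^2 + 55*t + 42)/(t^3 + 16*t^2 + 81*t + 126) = (t + 1)/(t + 3)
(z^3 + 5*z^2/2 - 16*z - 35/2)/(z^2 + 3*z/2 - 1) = (2*z^3 + 5*z^2 - 32*z - 35)/(2*z^2 + 3*z - 2)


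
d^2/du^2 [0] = 0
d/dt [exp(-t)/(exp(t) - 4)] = 2*(2 - exp(t))*exp(-t)/(exp(2*t) - 8*exp(t) + 16)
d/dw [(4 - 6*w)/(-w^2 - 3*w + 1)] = 2*(-3*w^2 + 4*w + 3)/(w^4 + 6*w^3 + 7*w^2 - 6*w + 1)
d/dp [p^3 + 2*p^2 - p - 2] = 3*p^2 + 4*p - 1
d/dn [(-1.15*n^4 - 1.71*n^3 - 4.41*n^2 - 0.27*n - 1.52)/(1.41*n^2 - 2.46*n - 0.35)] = (-3.243*n^5 + 6.0759*n^4 + 10.0232*n^3 + 13.0248*n^2 + 7.3734*n - 3.6447)/(1.9881*n^4 - 6.9372*n^3 + 5.0646*n^2 + 1.722*n + 0.1225)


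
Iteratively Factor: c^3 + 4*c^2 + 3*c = (c + 3)*(c^2 + c) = c*(c + 3)*(c + 1)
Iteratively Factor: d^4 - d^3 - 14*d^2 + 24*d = (d - 2)*(d^3 + d^2 - 12*d) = (d - 2)*(d + 4)*(d^2 - 3*d) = (d - 3)*(d - 2)*(d + 4)*(d)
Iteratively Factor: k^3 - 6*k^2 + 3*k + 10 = (k - 2)*(k^2 - 4*k - 5) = (k - 2)*(k + 1)*(k - 5)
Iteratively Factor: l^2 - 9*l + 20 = (l - 5)*(l - 4)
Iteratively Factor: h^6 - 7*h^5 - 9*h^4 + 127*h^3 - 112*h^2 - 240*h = (h)*(h^5 - 7*h^4 - 9*h^3 + 127*h^2 - 112*h - 240) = h*(h - 4)*(h^4 - 3*h^3 - 21*h^2 + 43*h + 60) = h*(h - 4)*(h - 3)*(h^3 - 21*h - 20) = h*(h - 5)*(h - 4)*(h - 3)*(h^2 + 5*h + 4) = h*(h - 5)*(h - 4)*(h - 3)*(h + 1)*(h + 4)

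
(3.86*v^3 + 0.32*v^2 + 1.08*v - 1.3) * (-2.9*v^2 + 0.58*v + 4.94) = -11.194*v^5 + 1.3108*v^4 + 16.122*v^3 + 5.9772*v^2 + 4.5812*v - 6.422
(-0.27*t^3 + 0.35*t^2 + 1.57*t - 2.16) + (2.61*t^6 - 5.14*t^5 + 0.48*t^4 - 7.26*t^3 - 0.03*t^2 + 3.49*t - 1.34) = 2.61*t^6 - 5.14*t^5 + 0.48*t^4 - 7.53*t^3 + 0.32*t^2 + 5.06*t - 3.5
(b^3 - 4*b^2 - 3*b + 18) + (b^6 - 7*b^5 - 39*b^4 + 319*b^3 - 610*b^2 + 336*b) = b^6 - 7*b^5 - 39*b^4 + 320*b^3 - 614*b^2 + 333*b + 18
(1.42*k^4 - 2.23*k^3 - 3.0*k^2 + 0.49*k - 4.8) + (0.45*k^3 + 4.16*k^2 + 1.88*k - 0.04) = 1.42*k^4 - 1.78*k^3 + 1.16*k^2 + 2.37*k - 4.84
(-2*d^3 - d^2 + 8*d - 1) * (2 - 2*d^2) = 4*d^5 + 2*d^4 - 20*d^3 + 16*d - 2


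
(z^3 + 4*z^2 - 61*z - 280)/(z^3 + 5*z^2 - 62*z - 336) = (z + 5)/(z + 6)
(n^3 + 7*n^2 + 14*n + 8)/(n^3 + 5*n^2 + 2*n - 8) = (n + 1)/(n - 1)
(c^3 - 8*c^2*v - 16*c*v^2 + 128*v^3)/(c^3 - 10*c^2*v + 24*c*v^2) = (-c^2 + 4*c*v + 32*v^2)/(c*(-c + 6*v))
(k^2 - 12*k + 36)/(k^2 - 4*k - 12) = (k - 6)/(k + 2)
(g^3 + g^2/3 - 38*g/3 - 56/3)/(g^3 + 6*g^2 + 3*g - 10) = (3*g^2 - 5*g - 28)/(3*(g^2 + 4*g - 5))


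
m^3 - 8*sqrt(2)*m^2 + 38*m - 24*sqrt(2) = (m - 4*sqrt(2))*(m - 3*sqrt(2))*(m - sqrt(2))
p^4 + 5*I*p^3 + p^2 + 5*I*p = p*(p - I)*(p + I)*(p + 5*I)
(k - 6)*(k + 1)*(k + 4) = k^3 - k^2 - 26*k - 24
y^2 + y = y*(y + 1)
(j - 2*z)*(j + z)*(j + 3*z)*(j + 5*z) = j^4 + 7*j^3*z + 5*j^2*z^2 - 31*j*z^3 - 30*z^4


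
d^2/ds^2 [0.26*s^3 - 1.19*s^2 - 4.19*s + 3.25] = 1.56*s - 2.38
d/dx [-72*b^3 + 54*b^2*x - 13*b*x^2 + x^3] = 54*b^2 - 26*b*x + 3*x^2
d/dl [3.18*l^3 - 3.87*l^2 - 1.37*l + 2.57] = 9.54*l^2 - 7.74*l - 1.37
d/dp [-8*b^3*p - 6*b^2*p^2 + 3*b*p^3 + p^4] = -8*b^3 - 12*b^2*p + 9*b*p^2 + 4*p^3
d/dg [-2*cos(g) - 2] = 2*sin(g)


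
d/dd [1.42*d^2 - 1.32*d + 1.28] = 2.84*d - 1.32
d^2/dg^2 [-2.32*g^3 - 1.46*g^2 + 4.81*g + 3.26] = -13.92*g - 2.92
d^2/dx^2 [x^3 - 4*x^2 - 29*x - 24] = 6*x - 8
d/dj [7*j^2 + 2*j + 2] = 14*j + 2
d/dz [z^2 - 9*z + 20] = 2*z - 9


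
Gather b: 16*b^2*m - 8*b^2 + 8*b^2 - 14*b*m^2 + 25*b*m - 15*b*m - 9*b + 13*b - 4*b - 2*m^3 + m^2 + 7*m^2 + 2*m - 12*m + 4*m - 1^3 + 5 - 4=16*b^2*m + b*(-14*m^2 + 10*m) - 2*m^3 + 8*m^2 - 6*m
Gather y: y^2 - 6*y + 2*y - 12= y^2 - 4*y - 12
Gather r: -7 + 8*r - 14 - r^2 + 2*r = -r^2 + 10*r - 21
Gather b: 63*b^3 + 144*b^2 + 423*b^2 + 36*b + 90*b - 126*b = 63*b^3 + 567*b^2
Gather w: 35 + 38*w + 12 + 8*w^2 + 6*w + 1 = 8*w^2 + 44*w + 48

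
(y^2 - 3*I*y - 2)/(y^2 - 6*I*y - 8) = (y - I)/(y - 4*I)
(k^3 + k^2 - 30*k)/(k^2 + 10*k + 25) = k*(k^2 + k - 30)/(k^2 + 10*k + 25)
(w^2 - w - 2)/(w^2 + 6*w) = (w^2 - w - 2)/(w*(w + 6))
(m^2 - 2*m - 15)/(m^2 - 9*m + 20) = (m + 3)/(m - 4)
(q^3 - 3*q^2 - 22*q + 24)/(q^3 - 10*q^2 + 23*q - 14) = (q^2 - 2*q - 24)/(q^2 - 9*q + 14)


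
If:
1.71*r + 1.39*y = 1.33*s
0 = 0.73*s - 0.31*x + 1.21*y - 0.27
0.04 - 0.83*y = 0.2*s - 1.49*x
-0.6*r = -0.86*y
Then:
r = 0.12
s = 0.25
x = 0.05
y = 0.09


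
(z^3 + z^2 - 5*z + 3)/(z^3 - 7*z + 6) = (z - 1)/(z - 2)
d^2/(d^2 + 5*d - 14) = d^2/(d^2 + 5*d - 14)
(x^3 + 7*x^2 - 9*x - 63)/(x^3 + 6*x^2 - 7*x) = (x^2 - 9)/(x*(x - 1))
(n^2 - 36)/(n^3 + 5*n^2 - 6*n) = (n - 6)/(n*(n - 1))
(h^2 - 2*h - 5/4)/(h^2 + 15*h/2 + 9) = (4*h^2 - 8*h - 5)/(2*(2*h^2 + 15*h + 18))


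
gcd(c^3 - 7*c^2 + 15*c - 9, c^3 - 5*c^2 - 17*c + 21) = c - 1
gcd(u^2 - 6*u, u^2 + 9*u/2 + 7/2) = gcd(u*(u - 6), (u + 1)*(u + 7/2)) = 1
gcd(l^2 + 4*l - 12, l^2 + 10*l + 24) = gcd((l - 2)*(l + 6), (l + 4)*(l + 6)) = l + 6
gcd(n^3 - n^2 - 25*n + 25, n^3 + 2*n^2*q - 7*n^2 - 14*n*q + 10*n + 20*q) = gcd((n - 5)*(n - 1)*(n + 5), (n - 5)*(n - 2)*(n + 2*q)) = n - 5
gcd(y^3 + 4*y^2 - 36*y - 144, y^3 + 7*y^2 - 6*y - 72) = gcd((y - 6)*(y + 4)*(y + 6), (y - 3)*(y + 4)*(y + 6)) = y^2 + 10*y + 24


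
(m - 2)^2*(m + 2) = m^3 - 2*m^2 - 4*m + 8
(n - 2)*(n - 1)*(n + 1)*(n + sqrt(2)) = n^4 - 2*n^3 + sqrt(2)*n^3 - 2*sqrt(2)*n^2 - n^2 - sqrt(2)*n + 2*n + 2*sqrt(2)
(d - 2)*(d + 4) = d^2 + 2*d - 8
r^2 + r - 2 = (r - 1)*(r + 2)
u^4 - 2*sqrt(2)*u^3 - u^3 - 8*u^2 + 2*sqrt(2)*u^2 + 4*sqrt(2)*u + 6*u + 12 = (u - 2)*(u + 1)*(u - 3*sqrt(2))*(u + sqrt(2))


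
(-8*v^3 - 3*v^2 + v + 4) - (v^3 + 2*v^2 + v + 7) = -9*v^3 - 5*v^2 - 3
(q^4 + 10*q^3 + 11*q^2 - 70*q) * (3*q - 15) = 3*q^5 + 15*q^4 - 117*q^3 - 375*q^2 + 1050*q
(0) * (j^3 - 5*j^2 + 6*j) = 0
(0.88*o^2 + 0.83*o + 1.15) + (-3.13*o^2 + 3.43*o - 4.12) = -2.25*o^2 + 4.26*o - 2.97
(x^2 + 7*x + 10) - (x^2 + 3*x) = 4*x + 10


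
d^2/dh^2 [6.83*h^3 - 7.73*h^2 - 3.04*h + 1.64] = 40.98*h - 15.46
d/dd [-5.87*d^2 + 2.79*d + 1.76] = 2.79 - 11.74*d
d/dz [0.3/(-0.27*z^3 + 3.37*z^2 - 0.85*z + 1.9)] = (0.243*z^2 - 2.022*z + 0.255)/(0.27*z^3 - 3.37*z^2 + 0.85*z - 1.9)^2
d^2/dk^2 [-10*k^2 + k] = -20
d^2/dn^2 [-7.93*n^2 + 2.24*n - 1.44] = -15.8600000000000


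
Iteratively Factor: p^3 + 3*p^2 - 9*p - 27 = (p + 3)*(p^2 - 9) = (p - 3)*(p + 3)*(p + 3)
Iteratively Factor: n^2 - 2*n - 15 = (n + 3)*(n - 5)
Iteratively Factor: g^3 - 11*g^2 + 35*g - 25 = (g - 1)*(g^2 - 10*g + 25) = (g - 5)*(g - 1)*(g - 5)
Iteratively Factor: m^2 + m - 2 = (m + 2)*(m - 1)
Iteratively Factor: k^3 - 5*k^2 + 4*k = (k - 1)*(k^2 - 4*k) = (k - 4)*(k - 1)*(k)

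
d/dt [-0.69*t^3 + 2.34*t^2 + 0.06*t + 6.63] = -2.07*t^2 + 4.68*t + 0.06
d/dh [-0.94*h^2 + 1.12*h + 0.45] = 1.12 - 1.88*h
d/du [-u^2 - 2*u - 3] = -2*u - 2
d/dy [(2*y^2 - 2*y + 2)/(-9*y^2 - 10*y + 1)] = 2*(-19*y^2 + 20*y + 9)/(81*y^4 + 180*y^3 + 82*y^2 - 20*y + 1)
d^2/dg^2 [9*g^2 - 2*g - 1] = 18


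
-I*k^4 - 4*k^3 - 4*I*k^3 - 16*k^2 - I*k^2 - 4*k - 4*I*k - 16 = (k + 4)*(k - 4*I)*(k - I)*(-I*k + 1)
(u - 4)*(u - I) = u^2 - 4*u - I*u + 4*I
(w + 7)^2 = w^2 + 14*w + 49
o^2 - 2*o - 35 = (o - 7)*(o + 5)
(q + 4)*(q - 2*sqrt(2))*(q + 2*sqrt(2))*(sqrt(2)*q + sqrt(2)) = sqrt(2)*q^4 + 5*sqrt(2)*q^3 - 4*sqrt(2)*q^2 - 40*sqrt(2)*q - 32*sqrt(2)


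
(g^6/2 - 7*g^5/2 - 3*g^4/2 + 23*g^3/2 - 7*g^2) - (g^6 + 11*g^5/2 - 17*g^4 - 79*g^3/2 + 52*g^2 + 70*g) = -g^6/2 - 9*g^5 + 31*g^4/2 + 51*g^3 - 59*g^2 - 70*g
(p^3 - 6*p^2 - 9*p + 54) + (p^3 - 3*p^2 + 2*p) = 2*p^3 - 9*p^2 - 7*p + 54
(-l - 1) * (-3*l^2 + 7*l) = 3*l^3 - 4*l^2 - 7*l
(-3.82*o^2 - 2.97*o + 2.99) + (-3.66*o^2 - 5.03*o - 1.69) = -7.48*o^2 - 8.0*o + 1.3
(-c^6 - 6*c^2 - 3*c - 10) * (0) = 0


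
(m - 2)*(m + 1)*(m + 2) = m^3 + m^2 - 4*m - 4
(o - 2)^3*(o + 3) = o^4 - 3*o^3 - 6*o^2 + 28*o - 24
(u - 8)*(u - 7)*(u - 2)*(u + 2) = u^4 - 15*u^3 + 52*u^2 + 60*u - 224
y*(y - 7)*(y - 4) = y^3 - 11*y^2 + 28*y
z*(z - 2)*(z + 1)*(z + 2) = z^4 + z^3 - 4*z^2 - 4*z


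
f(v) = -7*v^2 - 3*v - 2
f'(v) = -14*v - 3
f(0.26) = -3.25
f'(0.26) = -6.64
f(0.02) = -2.06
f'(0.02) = -3.28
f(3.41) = -93.63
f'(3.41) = -50.74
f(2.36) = -48.07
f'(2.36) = -36.04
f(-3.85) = -94.21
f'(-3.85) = 50.90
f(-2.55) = -39.87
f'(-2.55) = 32.70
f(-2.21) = -29.56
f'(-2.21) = 27.94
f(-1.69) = -16.92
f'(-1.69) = 20.66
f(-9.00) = -542.00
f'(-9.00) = 123.00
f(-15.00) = -1532.00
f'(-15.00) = 207.00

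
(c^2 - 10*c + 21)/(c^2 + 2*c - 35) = (c^2 - 10*c + 21)/(c^2 + 2*c - 35)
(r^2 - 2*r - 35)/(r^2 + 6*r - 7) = (r^2 - 2*r - 35)/(r^2 + 6*r - 7)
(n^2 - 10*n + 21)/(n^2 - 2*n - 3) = (n - 7)/(n + 1)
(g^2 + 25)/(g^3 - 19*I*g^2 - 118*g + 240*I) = (g + 5*I)/(g^2 - 14*I*g - 48)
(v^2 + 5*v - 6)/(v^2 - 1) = (v + 6)/(v + 1)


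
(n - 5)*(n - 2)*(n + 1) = n^3 - 6*n^2 + 3*n + 10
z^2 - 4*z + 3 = (z - 3)*(z - 1)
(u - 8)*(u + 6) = u^2 - 2*u - 48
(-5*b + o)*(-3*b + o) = 15*b^2 - 8*b*o + o^2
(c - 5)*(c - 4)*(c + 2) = c^3 - 7*c^2 + 2*c + 40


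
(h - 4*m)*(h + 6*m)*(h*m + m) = h^3*m + 2*h^2*m^2 + h^2*m - 24*h*m^3 + 2*h*m^2 - 24*m^3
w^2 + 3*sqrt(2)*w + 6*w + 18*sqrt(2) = (w + 6)*(w + 3*sqrt(2))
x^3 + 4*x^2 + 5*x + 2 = (x + 1)^2*(x + 2)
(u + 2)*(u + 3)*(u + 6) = u^3 + 11*u^2 + 36*u + 36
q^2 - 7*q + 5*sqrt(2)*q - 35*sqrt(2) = (q - 7)*(q + 5*sqrt(2))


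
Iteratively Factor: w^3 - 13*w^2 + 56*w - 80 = (w - 4)*(w^2 - 9*w + 20) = (w - 4)^2*(w - 5)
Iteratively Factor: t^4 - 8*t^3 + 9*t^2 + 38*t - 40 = (t - 1)*(t^3 - 7*t^2 + 2*t + 40) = (t - 5)*(t - 1)*(t^2 - 2*t - 8) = (t - 5)*(t - 4)*(t - 1)*(t + 2)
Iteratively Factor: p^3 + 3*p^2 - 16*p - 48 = (p + 3)*(p^2 - 16) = (p - 4)*(p + 3)*(p + 4)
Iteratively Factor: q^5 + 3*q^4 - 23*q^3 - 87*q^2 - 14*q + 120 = (q - 1)*(q^4 + 4*q^3 - 19*q^2 - 106*q - 120) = (q - 5)*(q - 1)*(q^3 + 9*q^2 + 26*q + 24) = (q - 5)*(q - 1)*(q + 2)*(q^2 + 7*q + 12) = (q - 5)*(q - 1)*(q + 2)*(q + 3)*(q + 4)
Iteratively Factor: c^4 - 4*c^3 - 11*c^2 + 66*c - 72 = (c - 2)*(c^3 - 2*c^2 - 15*c + 36) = (c - 3)*(c - 2)*(c^2 + c - 12) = (c - 3)^2*(c - 2)*(c + 4)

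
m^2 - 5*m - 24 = (m - 8)*(m + 3)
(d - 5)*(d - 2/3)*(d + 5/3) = d^3 - 4*d^2 - 55*d/9 + 50/9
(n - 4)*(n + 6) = n^2 + 2*n - 24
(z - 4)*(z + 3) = z^2 - z - 12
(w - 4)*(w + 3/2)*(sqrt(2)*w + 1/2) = sqrt(2)*w^3 - 5*sqrt(2)*w^2/2 + w^2/2 - 6*sqrt(2)*w - 5*w/4 - 3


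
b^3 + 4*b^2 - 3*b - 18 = (b - 2)*(b + 3)^2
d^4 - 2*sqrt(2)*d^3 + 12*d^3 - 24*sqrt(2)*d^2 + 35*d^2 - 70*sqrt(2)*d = d*(d + 5)*(d + 7)*(d - 2*sqrt(2))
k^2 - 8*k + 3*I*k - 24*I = (k - 8)*(k + 3*I)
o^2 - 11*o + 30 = (o - 6)*(o - 5)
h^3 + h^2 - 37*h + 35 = (h - 5)*(h - 1)*(h + 7)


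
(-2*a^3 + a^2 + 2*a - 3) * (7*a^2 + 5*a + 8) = -14*a^5 - 3*a^4 + 3*a^3 - 3*a^2 + a - 24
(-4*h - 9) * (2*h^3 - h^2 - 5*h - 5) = -8*h^4 - 14*h^3 + 29*h^2 + 65*h + 45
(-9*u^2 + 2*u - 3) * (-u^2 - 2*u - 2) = 9*u^4 + 16*u^3 + 17*u^2 + 2*u + 6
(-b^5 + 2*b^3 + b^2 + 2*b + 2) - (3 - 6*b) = -b^5 + 2*b^3 + b^2 + 8*b - 1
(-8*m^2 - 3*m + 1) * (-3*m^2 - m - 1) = 24*m^4 + 17*m^3 + 8*m^2 + 2*m - 1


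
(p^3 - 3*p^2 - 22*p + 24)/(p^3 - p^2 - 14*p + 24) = (p^2 - 7*p + 6)/(p^2 - 5*p + 6)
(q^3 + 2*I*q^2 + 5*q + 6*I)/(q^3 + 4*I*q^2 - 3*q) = (q - 2*I)/q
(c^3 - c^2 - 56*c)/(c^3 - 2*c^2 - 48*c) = (c + 7)/(c + 6)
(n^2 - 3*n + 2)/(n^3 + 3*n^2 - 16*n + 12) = 1/(n + 6)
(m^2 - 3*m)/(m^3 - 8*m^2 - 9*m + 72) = m/(m^2 - 5*m - 24)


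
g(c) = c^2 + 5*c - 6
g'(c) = 2*c + 5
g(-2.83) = -12.14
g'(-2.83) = -0.66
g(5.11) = 45.66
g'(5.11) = 15.22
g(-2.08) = -12.07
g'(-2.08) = 0.84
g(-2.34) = -12.22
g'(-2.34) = 0.32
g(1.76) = 5.90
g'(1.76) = 8.52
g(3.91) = 28.84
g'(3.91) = 12.82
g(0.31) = -4.35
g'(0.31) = 5.62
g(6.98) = 77.62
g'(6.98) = 18.96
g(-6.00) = 0.00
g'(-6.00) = -7.00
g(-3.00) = -12.00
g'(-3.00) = -1.00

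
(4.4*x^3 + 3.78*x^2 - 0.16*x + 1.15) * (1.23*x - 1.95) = 5.412*x^4 - 3.9306*x^3 - 7.5678*x^2 + 1.7265*x - 2.2425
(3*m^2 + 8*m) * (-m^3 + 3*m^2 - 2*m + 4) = -3*m^5 + m^4 + 18*m^3 - 4*m^2 + 32*m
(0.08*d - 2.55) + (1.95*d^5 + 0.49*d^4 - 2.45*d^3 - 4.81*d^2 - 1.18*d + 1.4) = 1.95*d^5 + 0.49*d^4 - 2.45*d^3 - 4.81*d^2 - 1.1*d - 1.15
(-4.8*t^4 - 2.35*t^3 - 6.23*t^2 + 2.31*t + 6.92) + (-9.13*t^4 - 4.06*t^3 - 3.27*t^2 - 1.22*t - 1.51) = -13.93*t^4 - 6.41*t^3 - 9.5*t^2 + 1.09*t + 5.41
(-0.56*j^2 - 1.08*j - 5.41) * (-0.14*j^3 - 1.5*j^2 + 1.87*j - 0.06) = 0.0784*j^5 + 0.9912*j^4 + 1.3302*j^3 + 6.129*j^2 - 10.0519*j + 0.3246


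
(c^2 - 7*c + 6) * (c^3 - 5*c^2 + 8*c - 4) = c^5 - 12*c^4 + 49*c^3 - 90*c^2 + 76*c - 24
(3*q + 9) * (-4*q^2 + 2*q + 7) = -12*q^3 - 30*q^2 + 39*q + 63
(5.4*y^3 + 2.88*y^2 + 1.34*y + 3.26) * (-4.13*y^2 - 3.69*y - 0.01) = -22.302*y^5 - 31.8204*y^4 - 16.2154*y^3 - 18.4372*y^2 - 12.0428*y - 0.0326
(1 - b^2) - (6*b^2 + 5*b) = -7*b^2 - 5*b + 1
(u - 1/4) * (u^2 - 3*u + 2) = u^3 - 13*u^2/4 + 11*u/4 - 1/2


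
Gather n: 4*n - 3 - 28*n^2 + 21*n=-28*n^2 + 25*n - 3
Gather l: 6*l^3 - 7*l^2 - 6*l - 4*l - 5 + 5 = 6*l^3 - 7*l^2 - 10*l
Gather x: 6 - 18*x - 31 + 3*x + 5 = -15*x - 20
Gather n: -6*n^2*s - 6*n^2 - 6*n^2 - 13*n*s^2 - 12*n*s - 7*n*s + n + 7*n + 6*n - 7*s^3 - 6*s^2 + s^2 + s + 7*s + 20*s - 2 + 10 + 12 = n^2*(-6*s - 12) + n*(-13*s^2 - 19*s + 14) - 7*s^3 - 5*s^2 + 28*s + 20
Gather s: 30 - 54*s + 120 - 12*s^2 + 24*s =-12*s^2 - 30*s + 150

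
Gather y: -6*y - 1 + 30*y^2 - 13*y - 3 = 30*y^2 - 19*y - 4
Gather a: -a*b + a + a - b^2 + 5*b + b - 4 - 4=a*(2 - b) - b^2 + 6*b - 8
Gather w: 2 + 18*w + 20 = 18*w + 22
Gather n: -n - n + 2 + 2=4 - 2*n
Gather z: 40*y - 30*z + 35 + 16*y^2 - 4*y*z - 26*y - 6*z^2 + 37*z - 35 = 16*y^2 + 14*y - 6*z^2 + z*(7 - 4*y)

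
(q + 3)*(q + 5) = q^2 + 8*q + 15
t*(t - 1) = t^2 - t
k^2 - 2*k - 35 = (k - 7)*(k + 5)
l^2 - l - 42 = (l - 7)*(l + 6)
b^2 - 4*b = b*(b - 4)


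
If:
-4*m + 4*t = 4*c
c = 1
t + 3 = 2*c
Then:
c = 1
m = -2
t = -1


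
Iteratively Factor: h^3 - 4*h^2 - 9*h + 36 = (h + 3)*(h^2 - 7*h + 12) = (h - 4)*(h + 3)*(h - 3)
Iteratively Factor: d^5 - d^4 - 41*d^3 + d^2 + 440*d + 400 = (d - 5)*(d^4 + 4*d^3 - 21*d^2 - 104*d - 80) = (d - 5)*(d + 1)*(d^3 + 3*d^2 - 24*d - 80) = (d - 5)*(d + 1)*(d + 4)*(d^2 - d - 20) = (d - 5)^2*(d + 1)*(d + 4)*(d + 4)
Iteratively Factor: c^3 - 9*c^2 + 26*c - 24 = (c - 4)*(c^2 - 5*c + 6) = (c - 4)*(c - 3)*(c - 2)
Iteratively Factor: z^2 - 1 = (z + 1)*(z - 1)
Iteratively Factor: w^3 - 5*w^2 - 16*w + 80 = (w + 4)*(w^2 - 9*w + 20) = (w - 5)*(w + 4)*(w - 4)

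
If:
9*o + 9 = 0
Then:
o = -1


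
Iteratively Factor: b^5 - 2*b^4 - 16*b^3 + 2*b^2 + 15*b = (b - 5)*(b^4 + 3*b^3 - b^2 - 3*b) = (b - 5)*(b - 1)*(b^3 + 4*b^2 + 3*b) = b*(b - 5)*(b - 1)*(b^2 + 4*b + 3) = b*(b - 5)*(b - 1)*(b + 3)*(b + 1)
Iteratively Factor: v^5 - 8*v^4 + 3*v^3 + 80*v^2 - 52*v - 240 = (v + 2)*(v^4 - 10*v^3 + 23*v^2 + 34*v - 120) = (v - 3)*(v + 2)*(v^3 - 7*v^2 + 2*v + 40) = (v - 3)*(v + 2)^2*(v^2 - 9*v + 20) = (v - 5)*(v - 3)*(v + 2)^2*(v - 4)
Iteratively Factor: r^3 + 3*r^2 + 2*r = (r + 2)*(r^2 + r) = r*(r + 2)*(r + 1)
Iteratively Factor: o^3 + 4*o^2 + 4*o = (o + 2)*(o^2 + 2*o) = (o + 2)^2*(o)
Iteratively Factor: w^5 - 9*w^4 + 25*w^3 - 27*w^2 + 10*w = (w)*(w^4 - 9*w^3 + 25*w^2 - 27*w + 10) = w*(w - 1)*(w^3 - 8*w^2 + 17*w - 10) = w*(w - 5)*(w - 1)*(w^2 - 3*w + 2) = w*(w - 5)*(w - 2)*(w - 1)*(w - 1)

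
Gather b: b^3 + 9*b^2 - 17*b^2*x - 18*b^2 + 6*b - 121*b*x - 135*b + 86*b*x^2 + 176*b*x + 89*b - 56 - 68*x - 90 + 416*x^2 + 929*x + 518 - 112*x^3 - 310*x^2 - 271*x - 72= b^3 + b^2*(-17*x - 9) + b*(86*x^2 + 55*x - 40) - 112*x^3 + 106*x^2 + 590*x + 300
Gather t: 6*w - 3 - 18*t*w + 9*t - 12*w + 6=t*(9 - 18*w) - 6*w + 3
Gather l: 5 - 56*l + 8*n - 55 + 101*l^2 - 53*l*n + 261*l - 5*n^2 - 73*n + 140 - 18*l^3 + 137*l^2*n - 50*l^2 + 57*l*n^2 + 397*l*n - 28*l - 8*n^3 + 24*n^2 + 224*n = -18*l^3 + l^2*(137*n + 51) + l*(57*n^2 + 344*n + 177) - 8*n^3 + 19*n^2 + 159*n + 90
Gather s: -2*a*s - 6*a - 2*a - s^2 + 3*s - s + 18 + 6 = -8*a - s^2 + s*(2 - 2*a) + 24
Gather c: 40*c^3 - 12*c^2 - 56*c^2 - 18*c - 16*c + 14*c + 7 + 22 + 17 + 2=40*c^3 - 68*c^2 - 20*c + 48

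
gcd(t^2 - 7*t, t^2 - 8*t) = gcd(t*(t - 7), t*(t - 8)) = t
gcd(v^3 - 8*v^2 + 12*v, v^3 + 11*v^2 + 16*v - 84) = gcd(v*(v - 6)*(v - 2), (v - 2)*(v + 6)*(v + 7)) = v - 2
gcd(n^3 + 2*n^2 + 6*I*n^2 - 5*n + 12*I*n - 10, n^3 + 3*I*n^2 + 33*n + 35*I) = n + I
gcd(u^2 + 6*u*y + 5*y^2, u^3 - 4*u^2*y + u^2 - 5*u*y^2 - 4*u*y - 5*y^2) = u + y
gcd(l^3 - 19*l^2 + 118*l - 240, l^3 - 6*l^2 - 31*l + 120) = l - 8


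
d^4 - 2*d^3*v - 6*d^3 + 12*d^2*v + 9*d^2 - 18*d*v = d*(d - 3)^2*(d - 2*v)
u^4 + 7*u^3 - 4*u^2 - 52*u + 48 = (u - 2)*(u - 1)*(u + 4)*(u + 6)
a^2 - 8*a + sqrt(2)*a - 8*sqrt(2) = (a - 8)*(a + sqrt(2))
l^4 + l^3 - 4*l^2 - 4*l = l*(l - 2)*(l + 1)*(l + 2)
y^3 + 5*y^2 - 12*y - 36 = (y - 3)*(y + 2)*(y + 6)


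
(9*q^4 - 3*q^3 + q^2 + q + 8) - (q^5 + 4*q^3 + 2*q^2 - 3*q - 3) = -q^5 + 9*q^4 - 7*q^3 - q^2 + 4*q + 11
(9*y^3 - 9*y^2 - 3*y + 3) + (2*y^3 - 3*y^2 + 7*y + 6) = 11*y^3 - 12*y^2 + 4*y + 9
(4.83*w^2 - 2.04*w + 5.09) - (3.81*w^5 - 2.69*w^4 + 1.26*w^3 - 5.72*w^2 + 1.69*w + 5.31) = -3.81*w^5 + 2.69*w^4 - 1.26*w^3 + 10.55*w^2 - 3.73*w - 0.22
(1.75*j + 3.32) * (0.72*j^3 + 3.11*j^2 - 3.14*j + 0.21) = 1.26*j^4 + 7.8329*j^3 + 4.8302*j^2 - 10.0573*j + 0.6972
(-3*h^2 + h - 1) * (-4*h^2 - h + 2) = 12*h^4 - h^3 - 3*h^2 + 3*h - 2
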